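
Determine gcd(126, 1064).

14

gcd(1064, 126) = 14  (1064 = 8*126 + 56, 126 = 2*56 + 14, 56 = 4*14).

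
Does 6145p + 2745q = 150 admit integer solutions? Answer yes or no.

gcd(6145, 2745):
  6145 = 2×2745 + 655
  2745 = 4×655 + 125
  655 = 5×125 + 30
  125 = 4×30 + 5
  30 = 6×5
so gcd(6145, 2745) = 5.
5 divides 150, so integer solutions exist.

yes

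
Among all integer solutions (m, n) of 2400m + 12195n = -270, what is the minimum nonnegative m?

gcd(12195, 2400):
  12195 = 5·2400 + 195
  2400 = 12·195 + 60
  195 = 3·60 + 15
  60 = 4·15
so gcd(12195, 2400) = 15.
15 divides -270, so solutions exist.
Back-substitute for Bézout coefficients:
  15 = 195 - 3·60
  ... = 2400·(-188) + 12195·(37)
Scale by -270/15 = -18: (m₀, n₀) = (3384, -666).
General solution: m = 3384 + 813t, n = -666 - 160t for integer t.
m ≥ 0: smallest is 3384 mod 813 = 132 (at t = -4), with n = -26.

132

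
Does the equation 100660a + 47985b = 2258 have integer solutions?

no

gcd(100660, 47985):
  100660 = 2·47985 + 4690
  47985 = 10·4690 + 1085
  4690 = 4·1085 + 350
  1085 = 3·350 + 35
  350 = 10·35
so gcd(100660, 47985) = 35.
35 does not divide 2258 (remainder 18), so no integer solutions.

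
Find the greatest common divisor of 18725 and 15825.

25

gcd(18725, 15825) = 25  (18725 = 1·15825 + 2900, 15825 = 5·2900 + 1325, 2900 = 2·1325 + 250, 1325 = 5·250 + 75, 250 = 3·75 + 25, 75 = 3·25).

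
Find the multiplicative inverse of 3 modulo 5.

2

gcd(5, 3) = 1  (5 = 1·3 + 2, 3 = 1·2 + 1, 2 = 2·1).
Back-substituting, 3·(2) + 5·(-1) = 1.
So 3·2 ≡ 1 (mod 5), and 2 mod 5 = 2.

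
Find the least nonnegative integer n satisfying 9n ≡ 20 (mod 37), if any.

31

gcd(37, 9):
  37 = 4*9 + 1
  9 = 9*1
so gcd(37, 9) = 1.
1 divides 20, so solutions exist.
Back-substitute for Bézout coefficients:
  1 = 37 - 4*9
  ... = 9*(-4) + 37*(1)
So 9*(-4) ≡ 1 (mod 37); multiply by 20: n ≡ -80 (mod 37).
Smallest nonnegative: n = -80 mod 37 = 31.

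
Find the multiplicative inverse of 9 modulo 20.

gcd(20, 9):
  20 = 2·9 + 2
  9 = 4·2 + 1
  2 = 2·1
so gcd(20, 9) = 1.
Back-substitute for Bézout coefficients:
  1 = 9 - 4·2
  ... = 9·(9) + 20·(-4)
So 9·9 ≡ 1 (mod 20), and 9 mod 20 = 9.

9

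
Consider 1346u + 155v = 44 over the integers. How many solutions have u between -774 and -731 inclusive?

0

gcd(1346, 155) = 1.
By Bézout, 1346*(-19) + 155*(165) = 1.
Particular solution: (94, -816).
General solution: u = 94 + 155t, v = -816 - 1346t for integer t.
-774 ≤ 94 + 155t ≤ -731 gives t ∈ [-5, -6], which is 0 values.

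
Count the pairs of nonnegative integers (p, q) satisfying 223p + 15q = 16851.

gcd(223, 15) = 1.
By Bézout, 223·(7) + 15·(-104) = 1.
One solution: (12, 945).
General: p = 12 + 15t, q = 945 - 223t.
p ≥ 0 ⇒ t ≥ 0; q ≥ 0 ⇒ t ≤ 4. So t ∈ [0, 4]: 5 solutions.

5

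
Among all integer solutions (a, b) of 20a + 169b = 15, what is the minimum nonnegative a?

gcd(169, 20) = 1  (169 = 8*20 + 9, 20 = 2*9 + 2, 9 = 4*2 + 1, 2 = 2*1).
1 divides 15, so solutions exist.
Back-substituting, 20*(-76) + 169*(9) = 1.
Scale by 15/1 = 15: (a₀, b₀) = (-1140, 135).
General solution: a = -1140 + 169t, b = 135 - 20t for integer t.
a ≥ 0: smallest is -1140 mod 169 = 43 (at t = 7), with b = -5.

43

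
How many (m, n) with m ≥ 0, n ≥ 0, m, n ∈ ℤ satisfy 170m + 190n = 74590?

23

gcd(190, 170) = 10.
By Bézout, 170·(9) + 190·(-8) = 10.
One solution: (4, 389).
General: m = 4 + 19t, n = 389 - 17t.
m ≥ 0 ⇒ t ≥ 0; n ≥ 0 ⇒ t ≤ 22. So t ∈ [0, 22]: 23 solutions.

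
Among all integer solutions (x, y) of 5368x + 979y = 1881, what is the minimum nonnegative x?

64

gcd(5368, 979) = 11.
11 divides 1881, so solutions exist.
By Bézout, 5368×(29) + 979×(-159) = 11.
Scale by 1881/11 = 171: (x₀, y₀) = (4959, -27189).
General solution: x = 4959 + 89t, y = -27189 - 488t for integer t.
x ≥ 0: smallest is 4959 mod 89 = 64 (at t = -55), with y = -349.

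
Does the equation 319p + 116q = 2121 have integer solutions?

gcd(319, 116) = 29  (319 = 2·116 + 87, 116 = 1·87 + 29, 87 = 3·29).
29 does not divide 2121 (remainder 4), so no integer solutions.

no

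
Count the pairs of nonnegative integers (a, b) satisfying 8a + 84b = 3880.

gcd(84, 8) = 4.
By Bézout, 8*(-10) + 84*(1) = 4.
One solution: (2, 46).
General: a = 2 + 21t, b = 46 - 2t.
a ≥ 0 ⇒ t ≥ 0; b ≥ 0 ⇒ t ≤ 23. So t ∈ [0, 23]: 24 solutions.

24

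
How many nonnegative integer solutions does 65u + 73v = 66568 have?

gcd(73, 65) = 1  (73 = 1*65 + 8, 65 = 8*8 + 1, 8 = 8*1).
Back-substituting, 65*(9) + 73*(-8) = 1.
Scale by 66568: one solution is (599112, -532544). Reduce u mod 73: (1, 911).
General: u = 1 + 73t, v = 911 - 65t.
u ≥ 0 ⇒ t ≥ 0; v ≥ 0 ⇒ t ≤ 14. So t ∈ [0, 14]: 15 solutions.

15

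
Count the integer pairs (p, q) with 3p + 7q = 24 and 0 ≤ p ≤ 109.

16

gcd(7, 3):
  7 = 2×3 + 1
  3 = 3×1
so gcd(7, 3) = 1.
Back-substitute for Bézout coefficients:
  1 = 7 - 2×3
  ... = 3×(-2) + 7×(1)
Scale by 24: particular solution (-48, 24); reduce p mod 7: (1, 3).
General solution: p = 1 + 7t, q = 3 - 3t for integer t.
0 ≤ 1 + 7t ≤ 109 gives t ∈ [0, 15], which is 16 values.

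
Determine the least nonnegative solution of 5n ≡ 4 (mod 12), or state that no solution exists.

gcd(12, 5) = 1  (12 = 2·5 + 2, 5 = 2·2 + 1, 2 = 2·1).
1 divides 4, so solutions exist.
Back-substituting, 5·(5) + 12·(-2) = 1.
So 5·(5) ≡ 1 (mod 12); multiply by 4: n ≡ 20 (mod 12).
Smallest nonnegative: n = 20 mod 12 = 8.

8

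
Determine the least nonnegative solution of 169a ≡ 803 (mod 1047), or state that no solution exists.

203

gcd(1047, 169) = 1.
1 divides 803, so solutions exist.
By Bézout, 169×(-254) + 1047×(41) = 1.
So 169×(-254) ≡ 1 (mod 1047); multiply by 803: a ≡ -203962 (mod 1047).
Smallest nonnegative: a = -203962 mod 1047 = 203.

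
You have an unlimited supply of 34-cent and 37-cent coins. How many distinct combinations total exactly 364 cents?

1

Need nonnegative integers with 34j + 37k = 364.
gcd(34, 37) = 1, and 34·(12) + 37·(-11) = 1.
So (j₀, k₀) = (4368, -4004); general j = 4368 + 37t, k = -4004 - 34t.
j ≥ 0 ⇒ t ≥ -118; k ≥ 0 ⇒ t ≤ -118. That's 1 value of t.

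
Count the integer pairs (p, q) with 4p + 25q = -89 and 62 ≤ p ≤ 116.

2

gcd(25, 4) = 1.
By Bézout, 4×(-6) + 25×(1) = 1.
Particular solution: (9, -5).
General solution: p = 9 + 25t, q = -5 - 4t for integer t.
62 ≤ 9 + 25t ≤ 116 gives t ∈ [3, 4], which is 2 values.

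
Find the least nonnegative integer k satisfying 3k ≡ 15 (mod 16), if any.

gcd(16, 3):
  16 = 5×3 + 1
  3 = 3×1
so gcd(16, 3) = 1.
1 divides 15, so solutions exist.
Back-substitute for Bézout coefficients:
  1 = 16 - 5×3
  ... = 3×(-5) + 16×(1)
So 3×(-5) ≡ 1 (mod 16); multiply by 15: k ≡ -75 (mod 16).
Smallest nonnegative: k = -75 mod 16 = 5.

5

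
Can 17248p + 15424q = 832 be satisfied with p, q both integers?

yes

gcd(17248, 15424):
  17248 = 1×15424 + 1824
  15424 = 8×1824 + 832
  1824 = 2×832 + 160
  832 = 5×160 + 32
  160 = 5×32
so gcd(17248, 15424) = 32.
32 divides 832, so integer solutions exist.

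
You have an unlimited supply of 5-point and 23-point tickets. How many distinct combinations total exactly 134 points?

1

Need nonnegative integers with 5j + 23k = 134.
gcd(5, 23) = 1, and 5·(-9) + 23·(2) = 1.
So (j₀, k₀) = (-1206, 268); general j = -1206 + 23t, k = 268 - 5t.
j ≥ 0 ⇒ t ≥ 53; k ≥ 0 ⇒ t ≤ 53. That's 1 value of t.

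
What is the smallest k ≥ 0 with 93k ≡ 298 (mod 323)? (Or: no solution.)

288

gcd(323, 93) = 1.
1 divides 298, so solutions exist.
By Bézout, 93·(66) + 323·(-19) = 1.
So 93·(66) ≡ 1 (mod 323); multiply by 298: k ≡ 19668 (mod 323).
Smallest nonnegative: k = 19668 mod 323 = 288.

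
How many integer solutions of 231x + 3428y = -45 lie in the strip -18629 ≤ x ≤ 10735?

9

gcd(3428, 231) = 1.
By Bézout, 231·(371) + 3428·(-25) = 1.
Particular solution: (445, -30).
General solution: x = 445 + 3428t, y = -30 - 231t for integer t.
-18629 ≤ 445 + 3428t ≤ 10735 gives t ∈ [-5, 3], which is 9 values.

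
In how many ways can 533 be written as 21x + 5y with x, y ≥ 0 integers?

gcd(21, 5) = 1  (21 = 4×5 + 1, 5 = 5×1).
Back-substituting, 21×(1) + 5×(-4) = 1.
Scale by 533: one solution is (533, -2132). Reduce x mod 5: (3, 94).
General: x = 3 + 5t, y = 94 - 21t.
x ≥ 0 ⇒ t ≥ 0; y ≥ 0 ⇒ t ≤ 4. So t ∈ [0, 4]: 5 solutions.

5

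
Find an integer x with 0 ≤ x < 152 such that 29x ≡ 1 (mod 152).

gcd(152, 29) = 1.
By Bézout, 29*(21) + 152*(-4) = 1.
So 29*21 ≡ 1 (mod 152), and 21 mod 152 = 21.

21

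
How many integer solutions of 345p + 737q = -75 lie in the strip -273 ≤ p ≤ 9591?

gcd(737, 345):
  737 = 2×345 + 47
  345 = 7×47 + 16
  47 = 2×16 + 15
  16 = 1×15 + 1
  15 = 15×1
so gcd(737, 345) = 1.
Back-substitute for Bézout coefficients:
  1 = 16 - 1×15
  ... = 345×(47) + 737×(-22)
Scale by -75: particular solution (-3525, 1650); reduce p mod 737: (160, -75).
General solution: p = 160 + 737t, q = -75 - 345t for integer t.
-273 ≤ 160 + 737t ≤ 9591 gives t ∈ [0, 12], which is 13 values.

13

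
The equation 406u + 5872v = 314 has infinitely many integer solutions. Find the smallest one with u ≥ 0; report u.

695

gcd(5872, 406) = 2.
2 divides 314, so solutions exist.
By Bézout, 406·(-781) + 5872·(54) = 2.
Scale by 314/2 = 157: (u₀, v₀) = (-122617, 8478).
General solution: u = -122617 + 2936t, v = 8478 - 203t for integer t.
u ≥ 0: smallest is -122617 mod 2936 = 695 (at t = 42), with v = -48.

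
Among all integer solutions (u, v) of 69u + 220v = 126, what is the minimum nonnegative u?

174

gcd(220, 69) = 1.
1 divides 126, so solutions exist.
By Bézout, 69*(-51) + 220*(16) = 1.
Scale by 126/1 = 126: (u₀, v₀) = (-6426, 2016).
General solution: u = -6426 + 220t, v = 2016 - 69t for integer t.
u ≥ 0: smallest is -6426 mod 220 = 174 (at t = 30), with v = -54.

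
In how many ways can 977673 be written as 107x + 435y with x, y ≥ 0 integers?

21

gcd(435, 107) = 1  (435 = 4·107 + 7, 107 = 15·7 + 2, 7 = 3·2 + 1, 2 = 2·1).
Back-substituting, 107·(-187) + 435·(46) = 1.
Scale by 977673: one solution is (-182824851, 44972958). Reduce x mod 435: (429, 2142).
General: x = 429 + 435t, y = 2142 - 107t.
x ≥ 0 ⇒ t ≥ 0; y ≥ 0 ⇒ t ≤ 20. So t ∈ [0, 20]: 21 solutions.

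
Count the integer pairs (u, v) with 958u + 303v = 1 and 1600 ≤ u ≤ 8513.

gcd(958, 303) = 1  (958 = 3*303 + 49, 303 = 6*49 + 9, 49 = 5*9 + 4, 9 = 2*4 + 1, 4 = 4*1).
Back-substituting, 958*(-68) + 303*(215) = 1.
Scale by 1: particular solution (-68, 215); reduce u mod 303: (235, -743).
General solution: u = 235 + 303t, v = -743 - 958t for integer t.
1600 ≤ 235 + 303t ≤ 8513 gives t ∈ [5, 27], which is 23 values.

23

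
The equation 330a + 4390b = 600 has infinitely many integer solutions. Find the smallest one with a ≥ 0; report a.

361

gcd(4390, 330):
  4390 = 13·330 + 100
  330 = 3·100 + 30
  100 = 3·30 + 10
  30 = 3·10
so gcd(4390, 330) = 10.
10 divides 600, so solutions exist.
Back-substitute for Bézout coefficients:
  10 = 100 - 3·30
  ... = 330·(-133) + 4390·(10)
Scale by 600/10 = 60: (a₀, b₀) = (-7980, 600).
General solution: a = -7980 + 439t, b = 600 - 33t for integer t.
a ≥ 0: smallest is -7980 mod 439 = 361 (at t = 19), with b = -27.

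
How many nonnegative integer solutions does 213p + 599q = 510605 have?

4

gcd(599, 213) = 1  (599 = 2×213 + 173, 213 = 1×173 + 40, 173 = 4×40 + 13, 40 = 3×13 + 1, 13 = 13×1).
Back-substituting, 213×(45) + 599×(-16) = 1.
Scale by 510605: one solution is (22977225, -8169680). Reduce p mod 599: (184, 787).
General: p = 184 + 599t, q = 787 - 213t.
p ≥ 0 ⇒ t ≥ 0; q ≥ 0 ⇒ t ≤ 3. So t ∈ [0, 3]: 4 solutions.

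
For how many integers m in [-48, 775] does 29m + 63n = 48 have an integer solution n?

13

gcd(63, 29):
  63 = 2*29 + 5
  29 = 5*5 + 4
  5 = 1*4 + 1
  4 = 4*1
so gcd(63, 29) = 1.
Back-substitute for Bézout coefficients:
  1 = 5 - 1*4
  ... = 29*(-13) + 63*(6)
Scale by 48: particular solution (-624, 288); reduce m mod 63: (6, -2).
General solution: m = 6 + 63t, n = -2 - 29t for integer t.
-48 ≤ 6 + 63t ≤ 775 gives t ∈ [0, 12], which is 13 values.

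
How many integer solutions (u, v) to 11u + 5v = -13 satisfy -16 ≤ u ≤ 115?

26

gcd(11, 5) = 1  (11 = 2·5 + 1, 5 = 5·1).
Back-substituting, 11·(1) + 5·(-2) = 1.
Scale by -13: particular solution (-13, 26); reduce u mod 5: (2, -7).
General solution: u = 2 + 5t, v = -7 - 11t for integer t.
-16 ≤ 2 + 5t ≤ 115 gives t ∈ [-3, 22], which is 26 values.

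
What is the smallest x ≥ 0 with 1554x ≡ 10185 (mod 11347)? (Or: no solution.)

598

gcd(11347, 1554) = 7.
7 divides 10185, so solutions exist.
By Bézout, 1554·(387) + 11347·(-53) = 7.
So 1554·(387) ≡ 7 (mod 11347); multiply by 1455: x ≡ 563085 (mod 1621).
Smallest nonnegative: x = 563085 mod 1621 = 598.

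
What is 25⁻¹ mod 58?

7

gcd(58, 25) = 1  (58 = 2*25 + 8, 25 = 3*8 + 1, 8 = 8*1).
Back-substituting, 25*(7) + 58*(-3) = 1.
So 25*7 ≡ 1 (mod 58), and 7 mod 58 = 7.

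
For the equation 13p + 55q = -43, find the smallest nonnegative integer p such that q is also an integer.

39

gcd(55, 13):
  55 = 4*13 + 3
  13 = 4*3 + 1
  3 = 3*1
so gcd(55, 13) = 1.
1 divides -43, so solutions exist.
Back-substitute for Bézout coefficients:
  1 = 13 - 4*3
  ... = 13*(17) + 55*(-4)
Scale by -43/1 = -43: (p₀, q₀) = (-731, 172).
General solution: p = -731 + 55t, q = 172 - 13t for integer t.
p ≥ 0: smallest is -731 mod 55 = 39 (at t = 14), with q = -10.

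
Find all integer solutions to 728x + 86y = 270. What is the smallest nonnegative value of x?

39

gcd(728, 86):
  728 = 8·86 + 40
  86 = 2·40 + 6
  40 = 6·6 + 4
  6 = 1·4 + 2
  4 = 2·2
so gcd(728, 86) = 2.
2 divides 270, so solutions exist.
Back-substitute for Bézout coefficients:
  2 = 6 - 1·4
  ... = 728·(-15) + 86·(127)
Scale by 270/2 = 135: (x₀, y₀) = (-2025, 17145).
General solution: x = -2025 + 43t, y = 17145 - 364t for integer t.
x ≥ 0: smallest is -2025 mod 43 = 39 (at t = 48), with y = -327.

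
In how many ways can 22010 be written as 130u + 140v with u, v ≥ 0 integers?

gcd(140, 130) = 10.
By Bézout, 130*(-1) + 140*(1) = 10.
One solution: (11, 147).
General: u = 11 + 14t, v = 147 - 13t.
u ≥ 0 ⇒ t ≥ 0; v ≥ 0 ⇒ t ≤ 11. So t ∈ [0, 11]: 12 solutions.

12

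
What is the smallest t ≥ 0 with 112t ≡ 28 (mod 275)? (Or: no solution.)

69

gcd(275, 112) = 1  (275 = 2×112 + 51, 112 = 2×51 + 10, 51 = 5×10 + 1, 10 = 10×1).
1 divides 28, so solutions exist.
Back-substituting, 112×(-27) + 275×(11) = 1.
So 112×(-27) ≡ 1 (mod 275); multiply by 28: t ≡ -756 (mod 275).
Smallest nonnegative: t = -756 mod 275 = 69.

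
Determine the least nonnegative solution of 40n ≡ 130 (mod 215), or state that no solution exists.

14

gcd(215, 40):
  215 = 5×40 + 15
  40 = 2×15 + 10
  15 = 1×10 + 5
  10 = 2×5
so gcd(215, 40) = 5.
5 divides 130, so solutions exist.
Back-substitute for Bézout coefficients:
  5 = 15 - 1×10
  ... = 40×(-16) + 215×(3)
So 40×(-16) ≡ 5 (mod 215); multiply by 26: n ≡ -416 (mod 43).
Smallest nonnegative: n = -416 mod 43 = 14.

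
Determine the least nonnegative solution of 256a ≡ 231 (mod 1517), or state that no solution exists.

552

gcd(1517, 256) = 1  (1517 = 5×256 + 237, 256 = 1×237 + 19, 237 = 12×19 + 9, 19 = 2×9 + 1, 9 = 9×1).
1 divides 231, so solutions exist.
Back-substituting, 256×(160) + 1517×(-27) = 1.
So 256×(160) ≡ 1 (mod 1517); multiply by 231: a ≡ 36960 (mod 1517).
Smallest nonnegative: a = 36960 mod 1517 = 552.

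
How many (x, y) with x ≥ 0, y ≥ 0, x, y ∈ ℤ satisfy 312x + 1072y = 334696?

8

gcd(1072, 312) = 8  (1072 = 3·312 + 136, 312 = 2·136 + 40, 136 = 3·40 + 16, 40 = 2·16 + 8, 16 = 2·8).
Back-substituting, 312·(55) + 1072·(-16) = 8.
Scale by 41837: one solution is (2301035, -669392). Reduce x mod 134: (121, 277).
General: x = 121 + 134t, y = 277 - 39t.
x ≥ 0 ⇒ t ≥ 0; y ≥ 0 ⇒ t ≤ 7. So t ∈ [0, 7]: 8 solutions.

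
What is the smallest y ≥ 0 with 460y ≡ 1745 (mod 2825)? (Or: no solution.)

317

gcd(2825, 460) = 5.
5 divides 1745, so solutions exist.
By Bézout, 460×(43) + 2825×(-7) = 5.
So 460×(43) ≡ 5 (mod 2825); multiply by 349: y ≡ 15007 (mod 565).
Smallest nonnegative: y = 15007 mod 565 = 317.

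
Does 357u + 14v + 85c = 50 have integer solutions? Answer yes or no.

yes

gcd(357, 14) = 7  (357 = 25×14 + 7, 14 = 2×7).
gcd(7, 85) = 1.
1 divides 50, so integer solutions exist.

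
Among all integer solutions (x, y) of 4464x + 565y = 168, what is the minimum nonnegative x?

562

gcd(4464, 565):
  4464 = 7×565 + 509
  565 = 1×509 + 56
  509 = 9×56 + 5
  56 = 11×5 + 1
  5 = 5×1
so gcd(4464, 565) = 1.
1 divides 168, so solutions exist.
Back-substitute for Bézout coefficients:
  1 = 56 - 11×5
  ... = 4464×(-111) + 565×(877)
Scale by 168/1 = 168: (x₀, y₀) = (-18648, 147336).
General solution: x = -18648 + 565t, y = 147336 - 4464t for integer t.
x ≥ 0: smallest is -18648 mod 565 = 562 (at t = 34), with y = -4440.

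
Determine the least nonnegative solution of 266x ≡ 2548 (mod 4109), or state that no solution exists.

473

gcd(4109, 266) = 7.
7 divides 2548, so solutions exist.
By Bézout, 266·(-139) + 4109·(9) = 7.
So 266·(-139) ≡ 7 (mod 4109); multiply by 364: x ≡ -50596 (mod 587).
Smallest nonnegative: x = -50596 mod 587 = 473.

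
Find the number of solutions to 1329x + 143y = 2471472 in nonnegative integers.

gcd(1329, 143) = 1  (1329 = 9*143 + 42, 143 = 3*42 + 17, 42 = 2*17 + 8, 17 = 2*8 + 1, 8 = 8*1).
Back-substituting, 1329*(-17) + 143*(158) = 1.
Scale by 2471472: one solution is (-42015024, 390492576). Reduce x mod 143: (92, 16428).
General: x = 92 + 143t, y = 16428 - 1329t.
x ≥ 0 ⇒ t ≥ 0; y ≥ 0 ⇒ t ≤ 12. So t ∈ [0, 12]: 13 solutions.

13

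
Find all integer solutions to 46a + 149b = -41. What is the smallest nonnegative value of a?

106

gcd(149, 46):
  149 = 3*46 + 11
  46 = 4*11 + 2
  11 = 5*2 + 1
  2 = 2*1
so gcd(149, 46) = 1.
1 divides -41, so solutions exist.
Back-substitute for Bézout coefficients:
  1 = 11 - 5*2
  ... = 46*(-68) + 149*(21)
Scale by -41/1 = -41: (a₀, b₀) = (2788, -861).
General solution: a = 2788 + 149t, b = -861 - 46t for integer t.
a ≥ 0: smallest is 2788 mod 149 = 106 (at t = -18), with b = -33.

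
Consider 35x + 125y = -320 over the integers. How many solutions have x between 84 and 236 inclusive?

6

gcd(125, 35) = 5.
By Bézout, 35·(-7) + 125·(2) = 5.
Particular solution: (23, -9).
General solution: x = 23 + 25t, y = -9 - 7t for integer t.
84 ≤ 23 + 25t ≤ 236 gives t ∈ [3, 8], which is 6 values.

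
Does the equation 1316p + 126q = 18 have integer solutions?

gcd(1316, 126) = 14  (1316 = 10*126 + 56, 126 = 2*56 + 14, 56 = 4*14).
14 does not divide 18 (remainder 4), so no integer solutions.

no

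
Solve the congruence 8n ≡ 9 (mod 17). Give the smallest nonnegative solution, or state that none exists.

gcd(17, 8) = 1  (17 = 2×8 + 1, 8 = 8×1).
1 divides 9, so solutions exist.
Back-substituting, 8×(-2) + 17×(1) = 1.
So 8×(-2) ≡ 1 (mod 17); multiply by 9: n ≡ -18 (mod 17).
Smallest nonnegative: n = -18 mod 17 = 16.

16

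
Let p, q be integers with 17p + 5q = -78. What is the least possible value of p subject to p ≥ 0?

gcd(17, 5) = 1  (17 = 3·5 + 2, 5 = 2·2 + 1, 2 = 2·1).
1 divides -78, so solutions exist.
Back-substituting, 17·(-2) + 5·(7) = 1.
Scale by -78/1 = -78: (p₀, q₀) = (156, -546).
General solution: p = 156 + 5t, q = -546 - 17t for integer t.
p ≥ 0: smallest is 156 mod 5 = 1 (at t = -31), with q = -19.

1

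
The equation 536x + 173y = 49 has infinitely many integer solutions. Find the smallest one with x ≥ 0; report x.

gcd(536, 173) = 1  (536 = 3*173 + 17, 173 = 10*17 + 3, 17 = 5*3 + 2, 3 = 1*2 + 1, 2 = 2*1).
1 divides 49, so solutions exist.
Back-substituting, 536*(-61) + 173*(189) = 1.
Scale by 49/1 = 49: (x₀, y₀) = (-2989, 9261).
General solution: x = -2989 + 173t, y = 9261 - 536t for integer t.
x ≥ 0: smallest is -2989 mod 173 = 125 (at t = 18), with y = -387.

125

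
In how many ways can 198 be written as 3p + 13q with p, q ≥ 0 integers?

6

gcd(13, 3) = 1.
By Bézout, 3·(-4) + 13·(1) = 1.
One solution: (1, 15).
General: p = 1 + 13t, q = 15 - 3t.
p ≥ 0 ⇒ t ≥ 0; q ≥ 0 ⇒ t ≤ 5. So t ∈ [0, 5]: 6 solutions.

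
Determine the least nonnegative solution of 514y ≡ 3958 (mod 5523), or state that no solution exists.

gcd(5523, 514) = 1.
1 divides 3958, so solutions exist.
By Bézout, 514×(-548) + 5523×(51) = 1.
So 514×(-548) ≡ 1 (mod 5523); multiply by 3958: y ≡ -2168984 (mod 5523).
Smallest nonnegative: y = -2168984 mod 5523 = 1555.

1555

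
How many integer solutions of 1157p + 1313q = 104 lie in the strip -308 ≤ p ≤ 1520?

gcd(1313, 1157) = 13.
By Bézout, 1157×(42) + 1313×(-37) = 13.
Particular solution: (33, -29).
General solution: p = 33 + 101t, q = -29 - 89t for integer t.
-308 ≤ 33 + 101t ≤ 1520 gives t ∈ [-3, 14], which is 18 values.

18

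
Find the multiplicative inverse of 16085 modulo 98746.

gcd(98746, 16085) = 1  (98746 = 6×16085 + 2236, 16085 = 7×2236 + 433, 2236 = 5×433 + 71, 433 = 6×71 + 7, 71 = 10×7 + 1, 7 = 7×1).
Back-substituting, 16085×(-13911) + 98746×(2266) = 1.
So 16085×-13911 ≡ 1 (mod 98746), and -13911 mod 98746 = 84835.

84835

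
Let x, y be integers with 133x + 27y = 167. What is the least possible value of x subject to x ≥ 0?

gcd(133, 27) = 1  (133 = 4·27 + 25, 27 = 1·25 + 2, 25 = 12·2 + 1, 2 = 2·1).
1 divides 167, so solutions exist.
Back-substituting, 133·(13) + 27·(-64) = 1.
Scale by 167/1 = 167: (x₀, y₀) = (2171, -10688).
General solution: x = 2171 + 27t, y = -10688 - 133t for integer t.
x ≥ 0: smallest is 2171 mod 27 = 11 (at t = -80), with y = -48.

11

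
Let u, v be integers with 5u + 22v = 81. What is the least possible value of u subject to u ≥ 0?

gcd(22, 5):
  22 = 4·5 + 2
  5 = 2·2 + 1
  2 = 2·1
so gcd(22, 5) = 1.
1 divides 81, so solutions exist.
Back-substitute for Bézout coefficients:
  1 = 5 - 2·2
  ... = 5·(9) + 22·(-2)
Scale by 81/1 = 81: (u₀, v₀) = (729, -162).
General solution: u = 729 + 22t, v = -162 - 5t for integer t.
u ≥ 0: smallest is 729 mod 22 = 3 (at t = -33), with v = 3.

3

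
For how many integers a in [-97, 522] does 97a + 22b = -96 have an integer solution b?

gcd(97, 22) = 1  (97 = 4*22 + 9, 22 = 2*9 + 4, 9 = 2*4 + 1, 4 = 4*1).
Back-substituting, 97*(5) + 22*(-22) = 1.
Scale by -96: particular solution (-480, 2112); reduce a mod 22: (4, -22).
General solution: a = 4 + 22t, b = -22 - 97t for integer t.
-97 ≤ 4 + 22t ≤ 522 gives t ∈ [-4, 23], which is 28 values.

28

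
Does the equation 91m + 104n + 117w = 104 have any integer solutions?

gcd(104, 91) = 13.
gcd(13, 117) = 13.
13 divides 104, so integer solutions exist.

yes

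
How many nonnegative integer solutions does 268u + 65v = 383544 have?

22

gcd(268, 65) = 1  (268 = 4*65 + 8, 65 = 8*8 + 1, 8 = 8*1).
Back-substituting, 268*(-8) + 65*(33) = 1.
Scale by 383544: one solution is (-3068352, 12656952). Reduce u mod 65: (38, 5744).
General: u = 38 + 65t, v = 5744 - 268t.
u ≥ 0 ⇒ t ≥ 0; v ≥ 0 ⇒ t ≤ 21. So t ∈ [0, 21]: 22 solutions.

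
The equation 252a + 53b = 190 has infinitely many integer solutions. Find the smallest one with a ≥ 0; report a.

18

gcd(252, 53) = 1.
1 divides 190, so solutions exist.
By Bézout, 252×(4) + 53×(-19) = 1.
Scale by 190/1 = 190: (a₀, b₀) = (760, -3610).
General solution: a = 760 + 53t, b = -3610 - 252t for integer t.
a ≥ 0: smallest is 760 mod 53 = 18 (at t = -14), with b = -82.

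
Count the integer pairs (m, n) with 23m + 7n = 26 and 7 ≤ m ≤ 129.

17

gcd(23, 7):
  23 = 3×7 + 2
  7 = 3×2 + 1
  2 = 2×1
so gcd(23, 7) = 1.
Back-substitute for Bézout coefficients:
  1 = 7 - 3×2
  ... = 23×(-3) + 7×(10)
Scale by 26: particular solution (-78, 260); reduce m mod 7: (6, -16).
General solution: m = 6 + 7t, n = -16 - 23t for integer t.
7 ≤ 6 + 7t ≤ 129 gives t ∈ [1, 17], which is 17 values.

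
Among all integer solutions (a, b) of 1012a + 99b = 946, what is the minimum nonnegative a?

gcd(1012, 99) = 11  (1012 = 10×99 + 22, 99 = 4×22 + 11, 22 = 2×11).
11 divides 946, so solutions exist.
Back-substituting, 1012×(-4) + 99×(41) = 11.
Scale by 946/11 = 86: (a₀, b₀) = (-344, 3526).
General solution: a = -344 + 9t, b = 3526 - 92t for integer t.
a ≥ 0: smallest is -344 mod 9 = 7 (at t = 39), with b = -62.

7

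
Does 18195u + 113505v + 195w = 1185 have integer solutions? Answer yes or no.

yes

gcd(113505, 18195):
  113505 = 6*18195 + 4335
  18195 = 4*4335 + 855
  4335 = 5*855 + 60
  855 = 14*60 + 15
  60 = 4*15
so gcd(113505, 18195) = 15.
gcd(15, 195) = 15.
15 divides 1185, so integer solutions exist.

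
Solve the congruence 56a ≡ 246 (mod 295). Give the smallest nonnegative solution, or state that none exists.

36

gcd(295, 56) = 1.
1 divides 246, so solutions exist.
By Bézout, 56*(-79) + 295*(15) = 1.
So 56*(-79) ≡ 1 (mod 295); multiply by 246: a ≡ -19434 (mod 295).
Smallest nonnegative: a = -19434 mod 295 = 36.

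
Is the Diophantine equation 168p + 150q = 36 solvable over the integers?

yes

gcd(168, 150) = 6  (168 = 1*150 + 18, 150 = 8*18 + 6, 18 = 3*6).
6 divides 36, so integer solutions exist.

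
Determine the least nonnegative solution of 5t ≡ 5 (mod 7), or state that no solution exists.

gcd(7, 5) = 1  (7 = 1×5 + 2, 5 = 2×2 + 1, 2 = 2×1).
1 divides 5, so solutions exist.
Back-substituting, 5×(3) + 7×(-2) = 1.
So 5×(3) ≡ 1 (mod 7); multiply by 5: t ≡ 15 (mod 7).
Smallest nonnegative: t = 15 mod 7 = 1.

1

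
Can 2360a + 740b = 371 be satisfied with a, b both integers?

gcd(2360, 740) = 20  (2360 = 3*740 + 140, 740 = 5*140 + 40, 140 = 3*40 + 20, 40 = 2*20).
20 does not divide 371 (remainder 11), so no integer solutions.

no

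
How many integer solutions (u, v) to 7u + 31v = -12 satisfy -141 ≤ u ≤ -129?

1

gcd(31, 7) = 1.
By Bézout, 7*(9) + 31*(-2) = 1.
Particular solution: (16, -4).
General solution: u = 16 + 31t, v = -4 - 7t for integer t.
-141 ≤ 16 + 31t ≤ -129 gives t ∈ [-5, -5], which is 1 value.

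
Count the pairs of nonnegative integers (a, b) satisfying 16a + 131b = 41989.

gcd(131, 16):
  131 = 8×16 + 3
  16 = 5×3 + 1
  3 = 3×1
so gcd(131, 16) = 1.
Back-substitute for Bézout coefficients:
  1 = 16 - 5×3
  ... = 16×(41) + 131×(-5)
Scale by 41989: one solution is (1721549, -209945). Reduce a mod 131: (78, 311).
General: a = 78 + 131t, b = 311 - 16t.
a ≥ 0 ⇒ t ≥ 0; b ≥ 0 ⇒ t ≤ 19. So t ∈ [0, 19]: 20 solutions.

20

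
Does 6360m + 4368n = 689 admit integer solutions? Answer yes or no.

gcd(6360, 4368) = 24  (6360 = 1×4368 + 1992, 4368 = 2×1992 + 384, 1992 = 5×384 + 72, 384 = 5×72 + 24, 72 = 3×24).
24 does not divide 689 (remainder 17), so no integer solutions.

no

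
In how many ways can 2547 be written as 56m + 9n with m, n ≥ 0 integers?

gcd(56, 9) = 1  (56 = 6·9 + 2, 9 = 4·2 + 1, 2 = 2·1).
Back-substituting, 56·(-4) + 9·(25) = 1.
Scale by 2547: one solution is (-10188, 63675). Reduce m mod 9: (0, 283).
General: m = 0 + 9t, n = 283 - 56t.
m ≥ 0 ⇒ t ≥ 0; n ≥ 0 ⇒ t ≤ 5. So t ∈ [0, 5]: 6 solutions.

6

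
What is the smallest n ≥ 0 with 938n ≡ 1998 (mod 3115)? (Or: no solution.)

no solution

gcd(3115, 938):
  3115 = 3·938 + 301
  938 = 3·301 + 35
  301 = 8·35 + 21
  35 = 1·21 + 14
  21 = 1·14 + 7
  14 = 2·7
so gcd(3115, 938) = 7.
7 does not divide 1998, so the congruence has no solution.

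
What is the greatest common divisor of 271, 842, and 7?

gcd(842, 271):
  842 = 3·271 + 29
  271 = 9·29 + 10
  29 = 2·10 + 9
  10 = 1·9 + 1
  9 = 9·1
so gcd(842, 271) = 1.
gcd(1, 7) = 1.

1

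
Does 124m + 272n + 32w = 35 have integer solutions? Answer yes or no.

gcd(272, 124) = 4.
gcd(4, 32) = 4.
4 does not divide 35 (remainder 3), so no integer solutions.

no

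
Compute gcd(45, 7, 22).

gcd(45, 7) = 1  (45 = 6×7 + 3, 7 = 2×3 + 1, 3 = 3×1).
gcd(1, 22) = 1.

1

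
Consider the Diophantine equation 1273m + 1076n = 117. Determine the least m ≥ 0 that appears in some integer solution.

gcd(1273, 1076):
  1273 = 1×1076 + 197
  1076 = 5×197 + 91
  197 = 2×91 + 15
  91 = 6×15 + 1
  15 = 15×1
so gcd(1273, 1076) = 1.
1 divides 117, so solutions exist.
Back-substitute for Bézout coefficients:
  1 = 91 - 6×15
  ... = 1273×(-71) + 1076×(84)
Scale by 117/1 = 117: (m₀, n₀) = (-8307, 9828).
General solution: m = -8307 + 1076t, n = 9828 - 1273t for integer t.
m ≥ 0: smallest is -8307 mod 1076 = 301 (at t = 8), with n = -356.

301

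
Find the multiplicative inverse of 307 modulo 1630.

223

gcd(1630, 307) = 1  (1630 = 5×307 + 95, 307 = 3×95 + 22, 95 = 4×22 + 7, 22 = 3×7 + 1, 7 = 7×1).
Back-substituting, 307×(223) + 1630×(-42) = 1.
So 307×223 ≡ 1 (mod 1630), and 223 mod 1630 = 223.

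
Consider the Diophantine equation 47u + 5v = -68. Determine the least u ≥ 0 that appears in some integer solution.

1

gcd(47, 5) = 1.
1 divides -68, so solutions exist.
By Bézout, 47*(-2) + 5*(19) = 1.
Scale by -68/1 = -68: (u₀, v₀) = (136, -1292).
General solution: u = 136 + 5t, v = -1292 - 47t for integer t.
u ≥ 0: smallest is 136 mod 5 = 1 (at t = -27), with v = -23.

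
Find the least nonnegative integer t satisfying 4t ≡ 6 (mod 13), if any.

gcd(13, 4) = 1.
1 divides 6, so solutions exist.
By Bézout, 4*(-3) + 13*(1) = 1.
So 4*(-3) ≡ 1 (mod 13); multiply by 6: t ≡ -18 (mod 13).
Smallest nonnegative: t = -18 mod 13 = 8.

8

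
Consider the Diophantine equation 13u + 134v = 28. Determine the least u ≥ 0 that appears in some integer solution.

64

gcd(134, 13):
  134 = 10·13 + 4
  13 = 3·4 + 1
  4 = 4·1
so gcd(134, 13) = 1.
1 divides 28, so solutions exist.
Back-substitute for Bézout coefficients:
  1 = 13 - 3·4
  ... = 13·(31) + 134·(-3)
Scale by 28/1 = 28: (u₀, v₀) = (868, -84).
General solution: u = 868 + 134t, v = -84 - 13t for integer t.
u ≥ 0: smallest is 868 mod 134 = 64 (at t = -6), with v = -6.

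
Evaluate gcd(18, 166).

gcd(166, 18):
  166 = 9*18 + 4
  18 = 4*4 + 2
  4 = 2*2
so gcd(166, 18) = 2.

2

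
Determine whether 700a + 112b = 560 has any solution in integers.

gcd(700, 112) = 28  (700 = 6×112 + 28, 112 = 4×28).
28 divides 560, so integer solutions exist.

yes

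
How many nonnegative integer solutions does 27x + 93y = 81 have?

gcd(93, 27) = 3.
By Bézout, 27*(7) + 93*(-2) = 3.
One solution: (3, 0).
General: x = 3 + 31t, y = 0 - 9t.
x ≥ 0 ⇒ t ≥ 0; y ≥ 0 ⇒ t ≤ 0. So t ∈ [0, 0]: 1 solution.

1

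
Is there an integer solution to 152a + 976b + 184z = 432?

yes

gcd(976, 152) = 8.
gcd(8, 184) = 8.
8 divides 432, so integer solutions exist.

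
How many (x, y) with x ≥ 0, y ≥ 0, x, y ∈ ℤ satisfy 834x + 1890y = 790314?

gcd(1890, 834) = 6.
By Bézout, 834*(34) + 1890*(-15) = 6.
One solution: (91, 378).
General: x = 91 + 315t, y = 378 - 139t.
x ≥ 0 ⇒ t ≥ 0; y ≥ 0 ⇒ t ≤ 2. So t ∈ [0, 2]: 3 solutions.

3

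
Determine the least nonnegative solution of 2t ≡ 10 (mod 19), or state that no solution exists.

5

gcd(19, 2):
  19 = 9·2 + 1
  2 = 2·1
so gcd(19, 2) = 1.
1 divides 10, so solutions exist.
Back-substitute for Bézout coefficients:
  1 = 19 - 9·2
  ... = 2·(-9) + 19·(1)
So 2·(-9) ≡ 1 (mod 19); multiply by 10: t ≡ -90 (mod 19).
Smallest nonnegative: t = -90 mod 19 = 5.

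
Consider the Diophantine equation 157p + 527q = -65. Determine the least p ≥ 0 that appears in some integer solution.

107

gcd(527, 157) = 1  (527 = 3*157 + 56, 157 = 2*56 + 45, 56 = 1*45 + 11, 45 = 4*11 + 1, 11 = 11*1).
1 divides -65, so solutions exist.
Back-substituting, 157*(47) + 527*(-14) = 1.
Scale by -65/1 = -65: (p₀, q₀) = (-3055, 910).
General solution: p = -3055 + 527t, q = 910 - 157t for integer t.
p ≥ 0: smallest is -3055 mod 527 = 107 (at t = 6), with q = -32.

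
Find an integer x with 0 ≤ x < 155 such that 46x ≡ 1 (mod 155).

gcd(155, 46) = 1.
By Bézout, 46*(-64) + 155*(19) = 1.
So 46*-64 ≡ 1 (mod 155), and -64 mod 155 = 91.

91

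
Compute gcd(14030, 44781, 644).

23

gcd(44781, 14030):
  44781 = 3*14030 + 2691
  14030 = 5*2691 + 575
  2691 = 4*575 + 391
  575 = 1*391 + 184
  391 = 2*184 + 23
  184 = 8*23
so gcd(44781, 14030) = 23.
gcd(23, 644) = 23.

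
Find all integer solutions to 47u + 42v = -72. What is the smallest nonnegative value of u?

gcd(47, 42):
  47 = 1*42 + 5
  42 = 8*5 + 2
  5 = 2*2 + 1
  2 = 2*1
so gcd(47, 42) = 1.
1 divides -72, so solutions exist.
Back-substitute for Bézout coefficients:
  1 = 5 - 2*2
  ... = 47*(17) + 42*(-19)
Scale by -72/1 = -72: (u₀, v₀) = (-1224, 1368).
General solution: u = -1224 + 42t, v = 1368 - 47t for integer t.
u ≥ 0: smallest is -1224 mod 42 = 36 (at t = 30), with v = -42.

36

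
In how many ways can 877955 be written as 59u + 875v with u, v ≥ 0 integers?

gcd(875, 59):
  875 = 14×59 + 49
  59 = 1×49 + 10
  49 = 4×10 + 9
  10 = 1×9 + 1
  9 = 9×1
so gcd(875, 59) = 1.
Back-substitute for Bézout coefficients:
  1 = 10 - 1×9
  ... = 59×(89) + 875×(-6)
Scale by 877955: one solution is (78137995, -5267730). Reduce u mod 875: (495, 970).
General: u = 495 + 875t, v = 970 - 59t.
u ≥ 0 ⇒ t ≥ 0; v ≥ 0 ⇒ t ≤ 16. So t ∈ [0, 16]: 17 solutions.

17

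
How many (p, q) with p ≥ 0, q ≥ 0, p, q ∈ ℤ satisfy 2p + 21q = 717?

gcd(21, 2) = 1.
By Bézout, 2·(-10) + 21·(1) = 1.
One solution: (12, 33).
General: p = 12 + 21t, q = 33 - 2t.
p ≥ 0 ⇒ t ≥ 0; q ≥ 0 ⇒ t ≤ 16. So t ∈ [0, 16]: 17 solutions.

17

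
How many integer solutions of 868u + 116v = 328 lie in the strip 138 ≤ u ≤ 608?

16

gcd(868, 116) = 4.
By Bézout, 868×(-2) + 116×(15) = 4.
Particular solution: (10, -72).
General solution: u = 10 + 29t, v = -72 - 217t for integer t.
138 ≤ 10 + 29t ≤ 608 gives t ∈ [5, 20], which is 16 values.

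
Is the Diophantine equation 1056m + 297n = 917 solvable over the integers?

gcd(1056, 297) = 33.
33 does not divide 917 (remainder 26), so no integer solutions.

no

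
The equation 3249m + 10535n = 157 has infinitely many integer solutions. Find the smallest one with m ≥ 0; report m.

gcd(10535, 3249) = 1  (10535 = 3×3249 + 788, 3249 = 4×788 + 97, 788 = 8×97 + 12, 97 = 8×12 + 1, 12 = 12×1).
1 divides 157, so solutions exist.
Back-substituting, 3249×(869) + 10535×(-268) = 1.
Scale by 157/1 = 157: (m₀, n₀) = (136433, -42076).
General solution: m = 136433 + 10535t, n = -42076 - 3249t for integer t.
m ≥ 0: smallest is 136433 mod 10535 = 10013 (at t = -12), with n = -3088.

10013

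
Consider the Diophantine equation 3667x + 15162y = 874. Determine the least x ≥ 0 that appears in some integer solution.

gcd(15162, 3667) = 19  (15162 = 4×3667 + 494, 3667 = 7×494 + 209, 494 = 2×209 + 76, 209 = 2×76 + 57, 76 = 1×57 + 19, 57 = 3×19).
19 divides 874, so solutions exist.
Back-substituting, 3667×(-215) + 15162×(52) = 19.
Scale by 874/19 = 46: (x₀, y₀) = (-9890, 2392).
General solution: x = -9890 + 798t, y = 2392 - 193t for integer t.
x ≥ 0: smallest is -9890 mod 798 = 484 (at t = 13), with y = -117.

484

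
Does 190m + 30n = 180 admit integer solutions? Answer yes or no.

gcd(190, 30) = 10.
10 divides 180, so integer solutions exist.

yes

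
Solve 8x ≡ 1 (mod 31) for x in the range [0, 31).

4

gcd(31, 8) = 1.
By Bézout, 8*(4) + 31*(-1) = 1.
So 8*4 ≡ 1 (mod 31), and 4 mod 31 = 4.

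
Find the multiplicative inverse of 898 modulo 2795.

1522

gcd(2795, 898):
  2795 = 3×898 + 101
  898 = 8×101 + 90
  101 = 1×90 + 11
  90 = 8×11 + 2
  11 = 5×2 + 1
  2 = 2×1
so gcd(2795, 898) = 1.
Back-substitute for Bézout coefficients:
  1 = 11 - 5×2
  ... = 898×(-1273) + 2795×(409)
So 898×-1273 ≡ 1 (mod 2795), and -1273 mod 2795 = 1522.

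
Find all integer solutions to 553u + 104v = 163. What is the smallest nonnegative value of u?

27

gcd(553, 104) = 1  (553 = 5*104 + 33, 104 = 3*33 + 5, 33 = 6*5 + 3, 5 = 1*3 + 2, 3 = 1*2 + 1, 2 = 2*1).
1 divides 163, so solutions exist.
Back-substituting, 553*(41) + 104*(-218) = 1.
Scale by 163/1 = 163: (u₀, v₀) = (6683, -35534).
General solution: u = 6683 + 104t, v = -35534 - 553t for integer t.
u ≥ 0: smallest is 6683 mod 104 = 27 (at t = -64), with v = -142.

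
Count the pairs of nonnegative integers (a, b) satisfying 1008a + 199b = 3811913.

gcd(1008, 199) = 1.
By Bézout, 1008·(46) + 199·(-233) = 1.
One solution: (143, 18431).
General: a = 143 + 199t, b = 18431 - 1008t.
a ≥ 0 ⇒ t ≥ 0; b ≥ 0 ⇒ t ≤ 18. So t ∈ [0, 18]: 19 solutions.

19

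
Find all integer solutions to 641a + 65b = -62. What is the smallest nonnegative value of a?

gcd(641, 65) = 1.
1 divides -62, so solutions exist.
By Bézout, 641×(-29) + 65×(286) = 1.
Scale by -62/1 = -62: (a₀, b₀) = (1798, -17732).
General solution: a = 1798 + 65t, b = -17732 - 641t for integer t.
a ≥ 0: smallest is 1798 mod 65 = 43 (at t = -27), with b = -425.

43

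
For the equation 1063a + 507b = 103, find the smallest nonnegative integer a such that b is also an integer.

178

gcd(1063, 507) = 1.
1 divides 103, so solutions exist.
By Bézout, 1063×(238) + 507×(-499) = 1.
Scale by 103/1 = 103: (a₀, b₀) = (24514, -51397).
General solution: a = 24514 + 507t, b = -51397 - 1063t for integer t.
a ≥ 0: smallest is 24514 mod 507 = 178 (at t = -48), with b = -373.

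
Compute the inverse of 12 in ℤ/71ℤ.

6

gcd(71, 12) = 1.
By Bézout, 12·(6) + 71·(-1) = 1.
So 12·6 ≡ 1 (mod 71), and 6 mod 71 = 6.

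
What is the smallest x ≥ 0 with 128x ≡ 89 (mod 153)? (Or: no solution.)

gcd(153, 128) = 1  (153 = 1×128 + 25, 128 = 5×25 + 3, 25 = 8×3 + 1, 3 = 3×1).
1 divides 89, so solutions exist.
Back-substituting, 128×(-49) + 153×(41) = 1.
So 128×(-49) ≡ 1 (mod 153); multiply by 89: x ≡ -4361 (mod 153).
Smallest nonnegative: x = -4361 mod 153 = 76.

76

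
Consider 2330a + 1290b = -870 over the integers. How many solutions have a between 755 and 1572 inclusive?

7

gcd(2330, 1290) = 10.
By Bézout, 2330×(-31) + 1290×(56) = 10.
Particular solution: (117, -212).
General solution: a = 117 + 129t, b = -212 - 233t for integer t.
755 ≤ 117 + 129t ≤ 1572 gives t ∈ [5, 11], which is 7 values.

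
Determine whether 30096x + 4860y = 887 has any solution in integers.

gcd(30096, 4860) = 36.
36 does not divide 887 (remainder 23), so no integer solutions.

no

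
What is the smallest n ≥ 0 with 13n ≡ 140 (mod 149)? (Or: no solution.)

91

gcd(149, 13):
  149 = 11*13 + 6
  13 = 2*6 + 1
  6 = 6*1
so gcd(149, 13) = 1.
1 divides 140, so solutions exist.
Back-substitute for Bézout coefficients:
  1 = 13 - 2*6
  ... = 13*(23) + 149*(-2)
So 13*(23) ≡ 1 (mod 149); multiply by 140: n ≡ 3220 (mod 149).
Smallest nonnegative: n = 3220 mod 149 = 91.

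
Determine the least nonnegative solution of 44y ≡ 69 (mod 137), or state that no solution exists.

123

gcd(137, 44) = 1.
1 divides 69, so solutions exist.
By Bézout, 44·(-28) + 137·(9) = 1.
So 44·(-28) ≡ 1 (mod 137); multiply by 69: y ≡ -1932 (mod 137).
Smallest nonnegative: y = -1932 mod 137 = 123.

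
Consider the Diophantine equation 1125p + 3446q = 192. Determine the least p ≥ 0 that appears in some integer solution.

gcd(3446, 1125) = 1.
1 divides 192, so solutions exist.
By Bézout, 1125·(-631) + 3446·(206) = 1.
Scale by 192/1 = 192: (p₀, q₀) = (-121152, 39552).
General solution: p = -121152 + 3446t, q = 39552 - 1125t for integer t.
p ≥ 0: smallest is -121152 mod 3446 = 2904 (at t = 36), with q = -948.

2904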